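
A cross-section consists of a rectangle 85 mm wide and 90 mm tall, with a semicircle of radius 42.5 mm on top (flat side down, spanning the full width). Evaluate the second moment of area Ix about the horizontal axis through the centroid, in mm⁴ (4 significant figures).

Ix ≈ 1.375 × 10⁷ mm⁴

Split into non-overlapping primitives; take the origin at the lower-left of the bounding box.
Rectangular body: 85 × 90, A = 7 650 mm², y = 45 mm, Ī = 5 163 750 mm⁴.
Semicircular cap: semicircle r = 42.5, A = 2837.25 mm², y = 108.038 mm, Ī = 358 086 mm⁴.
Centroid: ȳ = ΣA·y / ΣA = 62.0544 mm.
Transfer each piece to the horizontal axis through the centroid using Ī + A·d² with d = y − 62.0544:
  rectangular body: d = -17.0544 mm → contributes +7 388 762 mm⁴
  semicircular cap: d = 45.9832 mm → contributes +6 357 324 mm⁴
Total I = 13 746 086 mm⁴.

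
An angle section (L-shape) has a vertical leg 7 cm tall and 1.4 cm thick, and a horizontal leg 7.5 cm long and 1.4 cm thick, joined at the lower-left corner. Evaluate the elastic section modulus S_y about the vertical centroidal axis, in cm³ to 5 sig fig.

S_y ≈ 18.254 cm³

Break the section into simple shapes (no overlaps), measuring from the bottom-left corner of the bounding box.
Vertical leg: 1.4 × 7, A = 9.8 cm², x = 0.7 cm, Ī = 1.600667 cm⁴.
Horizontal leg (remainder): 6.1 × 1.4, A = 8.54 cm², x = 4.45 cm, Ī = 26.48112 cm⁴.
Centroid: x̄ = ΣA·x / ΣA = 2.446183 cm.
Transfer each piece to the vertical centroidal axis using Ī + A·d² with d = x − 2.446183:
  vertical leg: d = -1.746183 cm → contributes +31.48239 cm⁴
  horizontal leg (remainder): d = 2.003817 cm → contributes +60.77162 cm⁴
Total I = 92.25402 cm⁴.
Extreme fibre distance c = 5.053817 cm; S = I/c = 18.25433 cm³.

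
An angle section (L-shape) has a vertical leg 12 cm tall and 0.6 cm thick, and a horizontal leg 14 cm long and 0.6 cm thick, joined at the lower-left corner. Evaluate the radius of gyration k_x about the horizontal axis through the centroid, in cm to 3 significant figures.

Split into non-overlapping primitives; take the origin at the lower-left of the bounding box.
Vertical leg: 0.6 × 12, A = 7.2 cm², y = 6 cm, Ī = 86.4 cm⁴.
Horizontal leg (remainder): 13.4 × 0.6, A = 8.04 cm², y = 0.3 cm, Ī = 0.2412 cm⁴.
Centroid: ȳ = ΣA·y / ΣA = 2.9929 cm.
Transfer each piece to the horizontal axis through the centroid using Ī + A·d² with d = y − 2.9929:
  vertical leg: d = 3.0071 cm → contributes +151.51 cm⁴
  horizontal leg (remainder): d = -2.6929 cm → contributes +58.546 cm⁴
Total I = 210.05 cm⁴.
Radius of gyration: k = √(I/A) = √(210.05 / 15.24) = 3.7125 cm.

k_x ≈ 3.71 cm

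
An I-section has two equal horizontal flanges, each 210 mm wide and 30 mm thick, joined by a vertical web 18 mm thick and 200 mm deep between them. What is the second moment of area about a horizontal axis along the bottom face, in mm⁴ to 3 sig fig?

Break the section into simple shapes (no overlaps), measuring from the bottom-left corner of the bounding box.
Bottom flange: 210 × 30, A = 6 300 mm², y = 15 mm, Ī = 472 500 mm⁴.
Web: 18 × 200, A = 3 600 mm², y = 130 mm, Ī = 12 000 000 mm⁴.
Top flange: 210 × 30, A = 6 300 mm², y = 245 mm, Ī = 472 500 mm⁴.
Transfer each piece to a horizontal axis along the bottom face using Ī + A·d² with d = y − 0:
  bottom flange: d = 15 mm → contributes +1 890 000 mm⁴
  web: d = 130 mm → contributes +72 840 000 mm⁴
  top flange: d = 245 mm → contributes +378 630 000 mm⁴
Total I = 453 360 000 mm⁴.

I_base ≈ 4.53 × 10⁸ mm⁴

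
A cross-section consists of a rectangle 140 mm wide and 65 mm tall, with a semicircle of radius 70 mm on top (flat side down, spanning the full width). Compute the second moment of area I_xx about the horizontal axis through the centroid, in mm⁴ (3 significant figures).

Split into non-overlapping primitives; take the origin at the lower-left of the bounding box.
Rectangular body: 140 × 65, A = 9 100 mm², y = 32.5 mm, Ī = 3 203 958 mm⁴.
Semicircular cap: semicircle r = 70, A = 7696.9 mm², y = 94.709 mm, Ī = 2 635 265 mm⁴.
Centroid: ȳ = ΣA·y / ΣA = 61.006 mm.
Transfer each piece to the horizontal axis through the centroid using Ī + A·d² with d = y − 61.006:
  rectangular body: d = -28.506 mm → contributes +10 598 654 mm⁴
  semicircular cap: d = 33.703 mm → contributes +11 377 968 mm⁴
Total I = 21 976 621 mm⁴.

I_xx ≈ 2.20 × 10⁷ mm⁴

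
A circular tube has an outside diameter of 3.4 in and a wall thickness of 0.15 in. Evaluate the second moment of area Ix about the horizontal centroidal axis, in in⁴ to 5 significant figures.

Decompose the section into non-overlapping parts with the origin at the bottom-left of its bounding rectangle.
Outer circle: ⌀3.4, A = 9.079203 in², y = 1.7 in, Ī = 6.559724 in⁴.
Bore (subtracted): ⌀3.1, A = 7.547676 in², y = 1.7 in, Ī = 4.533323 in⁴.
By symmetry the centroid is at mid-height, ȳ = 1.7 in.
All pieces are centred on the horizontal centroidal axis, so I = ΣĪ (holes subtracted) = 2.026401 in⁴.

Ix ≈ 2.0264 in⁴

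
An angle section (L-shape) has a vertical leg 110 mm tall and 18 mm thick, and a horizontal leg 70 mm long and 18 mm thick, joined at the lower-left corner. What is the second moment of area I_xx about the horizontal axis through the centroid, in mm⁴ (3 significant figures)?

Break the section into simple shapes (no overlaps), measuring from the bottom-left corner of the bounding box.
Vertical leg: 18 × 110, A = 1 980 mm², y = 55 mm, Ī = 1 996 500 mm⁴.
Horizontal leg (remainder): 52 × 18, A = 936 mm², y = 9 mm, Ī = 25 272 mm⁴.
Centroid: ȳ = ΣA·y / ΣA = 40.235 mm.
Transfer each piece to the horizontal axis through the centroid using Ī + A·d² with d = y − 40.235:
  vertical leg: d = 14.765 mm → contributes +2 428 176 mm⁴
  horizontal leg (remainder): d = -31.235 mm → contributes +938 432 mm⁴
Total I = 3 366 608 mm⁴.

I_xx ≈ 3.37 × 10⁶ mm⁴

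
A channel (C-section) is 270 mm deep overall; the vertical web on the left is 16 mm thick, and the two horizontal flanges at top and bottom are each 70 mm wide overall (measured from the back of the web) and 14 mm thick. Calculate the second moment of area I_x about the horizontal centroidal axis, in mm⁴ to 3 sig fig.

I_x ≈ 5.10 × 10⁷ mm⁴

Treat the section as a set of non-overlapping primitives; coordinates are from the bounding-box lower-left.
Web: 16 × 270, A = 4 320 mm², y = 135 mm, Ī = 26 244 000 mm⁴.
Top flange (beyond web): 54 × 14, A = 756 mm², y = 263 mm, Ī = 12 348 mm⁴.
Bottom flange (beyond web): 54 × 14, A = 756 mm², y = 7 mm, Ī = 12 348 mm⁴.
By symmetry the centroid is at mid-height, ȳ = 135 mm.
Transfer each piece to the horizontal centroidal axis using Ī + A·d² with d = y − 135:
  web: d = 0 mm → contributes +26 244 000 mm⁴
  top flange (beyond web): d = 128 mm → contributes +12 398 652 mm⁴
  bottom flange (beyond web): d = -128 mm → contributes +12 398 652 mm⁴
Total I = 51 041 304 mm⁴.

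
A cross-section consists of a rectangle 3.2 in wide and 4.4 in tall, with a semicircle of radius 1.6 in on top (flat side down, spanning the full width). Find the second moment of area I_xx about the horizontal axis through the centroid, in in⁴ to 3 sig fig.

Treat the section as a set of non-overlapping primitives; coordinates are from the bounding-box lower-left.
Rectangular body: 3.2 × 4.4, A = 14.08 in², y = 2.2 in, Ī = 22.716 in⁴.
Semicircular cap: semicircle r = 1.6, A = 4.0212 in², y = 5.0791 in, Ī = 0.7193 in⁴.
Centroid: ȳ = ΣA·y / ΣA = 2.8396 in.
Transfer each piece to the horizontal axis through the centroid using Ī + A·d² with d = y − 2.8396:
  rectangular body: d = -0.63959 in → contributes +28.476 in⁴
  semicircular cap: d = 2.2395 in → contributes +20.887 in⁴
Total I = 49.362 in⁴.

I_xx ≈ 49.4 in⁴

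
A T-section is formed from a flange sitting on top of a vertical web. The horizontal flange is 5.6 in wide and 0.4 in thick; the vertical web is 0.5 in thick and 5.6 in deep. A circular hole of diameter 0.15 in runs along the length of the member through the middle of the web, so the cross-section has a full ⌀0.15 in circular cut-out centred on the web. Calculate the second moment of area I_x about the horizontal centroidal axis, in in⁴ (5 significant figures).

I_x ≈ 18.516 in⁴

Decompose the section into non-overlapping parts with the origin at the bottom-left of its bounding rectangle.
Flange: 5.6 × 0.4, A = 2.24 in², y = 5.8 in, Ī = 0.02986667 in⁴.
Web: 0.5 × 5.6, A = 2.8 in², y = 2.8 in, Ī = 7.317333 in⁴.
Hole (subtracted): ⌀0.15, A = 0.01767146 in², y = 2.8 in, Ī = 0.00002485049 in⁴.
Centroid: ȳ = ΣA·y / ΣA = 4.138025 in.
Transfer each piece to the horizontal centroidal axis using Ī + A·d² with d = y − 4.138025:
  flange: d = 1.661975 in → contributes +6.217109 in⁴
  web: d = -1.338025 in → contributes +12.3302 in⁴
  hole: d = -1.338025 in → contributes −0.03166224 in⁴
Total I = 18.51565 in⁴.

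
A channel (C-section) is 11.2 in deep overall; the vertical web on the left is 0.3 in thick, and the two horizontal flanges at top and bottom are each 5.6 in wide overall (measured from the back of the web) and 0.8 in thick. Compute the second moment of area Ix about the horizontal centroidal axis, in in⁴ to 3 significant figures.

Treat the section as a set of non-overlapping primitives; coordinates are from the bounding-box lower-left.
Web: 0.3 × 11.2, A = 3.36 in², y = 5.6 in, Ī = 35.123 in⁴.
Top flange (beyond web): 5.3 × 0.8, A = 4.24 in², y = 10.8 in, Ī = 0.22613 in⁴.
Bottom flange (beyond web): 5.3 × 0.8, A = 4.24 in², y = 0.4 in, Ī = 0.22613 in⁴.
By symmetry the centroid is at mid-height, ȳ = 5.6 in.
Transfer each piece to the horizontal centroidal axis using Ī + A·d² with d = y − 5.6:
  web: d = 0 in → contributes +35.123 in⁴
  top flange (beyond web): d = 5.2 in → contributes +114.88 in⁴
  bottom flange (beyond web): d = -5.2 in → contributes +114.88 in⁴
Total I = 264.87 in⁴.

Ix ≈ 265 in⁴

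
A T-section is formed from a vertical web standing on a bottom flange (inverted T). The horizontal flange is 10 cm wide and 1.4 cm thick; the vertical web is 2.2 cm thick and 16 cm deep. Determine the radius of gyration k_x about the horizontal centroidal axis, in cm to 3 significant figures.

Treat the section as a set of non-overlapping primitives; coordinates are from the bounding-box lower-left.
Flange: 10 × 1.4, A = 14 cm², y = 0.7 cm, Ī = 2.2867 cm⁴.
Web: 2.2 × 16, A = 35.2 cm², y = 9.4 cm, Ī = 750.93 cm⁴.
Centroid: ȳ = ΣA·y / ΣA = 6.9244 cm.
Transfer each piece to the horizontal centroidal axis using Ī + A·d² with d = y − 6.9244:
  flange: d = -6.2244 cm → contributes +544.69 cm⁴
  web: d = 2.4756 cm → contributes +966.66 cm⁴
Total I = 1511.4 cm⁴.
Radius of gyration: k = √(I/A) = √(1511.4 / 49.2) = 5.5424 cm.

k_x ≈ 5.54 cm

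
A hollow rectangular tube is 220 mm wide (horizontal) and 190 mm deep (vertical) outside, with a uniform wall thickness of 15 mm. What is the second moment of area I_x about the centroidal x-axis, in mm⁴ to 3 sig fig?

I_x ≈ 6.09 × 10⁷ mm⁴

Treat the section as a set of non-overlapping primitives; coordinates are from the bounding-box lower-left.
Outer rectangle: 220 × 190, A = 41 800 mm², y = 95 mm, Ī = 125 748 333 mm⁴.
Inner void (subtracted): 190 × 160, A = 30 400 mm², y = 95 mm, Ī = 64 853 333 mm⁴.
By symmetry the centroid is at mid-height, ȳ = 95 mm.
All pieces are centred on the centroidal x-axis, so I = ΣĪ (holes subtracted) = 60 895 000 mm⁴.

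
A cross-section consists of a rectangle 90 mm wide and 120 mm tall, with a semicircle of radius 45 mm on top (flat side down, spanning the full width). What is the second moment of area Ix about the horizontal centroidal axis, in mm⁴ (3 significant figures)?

Treat the section as a set of non-overlapping primitives; coordinates are from the bounding-box lower-left.
Rectangular body: 90 × 120, A = 10 800 mm², y = 60 mm, Ī = 12 960 000 mm⁴.
Semicircular cap: semicircle r = 45, A = 3180.9 mm², y = 139.1 mm, Ī = 450 072 mm⁴.
Centroid: ȳ = ΣA·y / ΣA = 77.996 mm.
Transfer each piece to the horizontal centroidal axis using Ī + A·d² with d = y − 77.996:
  rectangular body: d = -17.996 mm → contributes +16 457 705 mm⁴
  semicircular cap: d = 61.102 mm → contributes +12 325 848 mm⁴
Total I = 28 783 553 mm⁴.

Ix ≈ 2.88 × 10⁷ mm⁴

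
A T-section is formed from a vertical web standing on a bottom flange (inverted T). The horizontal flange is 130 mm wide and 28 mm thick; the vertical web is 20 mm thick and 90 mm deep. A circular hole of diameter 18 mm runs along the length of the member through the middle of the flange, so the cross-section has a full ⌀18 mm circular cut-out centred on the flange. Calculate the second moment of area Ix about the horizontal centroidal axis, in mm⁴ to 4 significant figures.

Ix ≈ 5.538 × 10⁶ mm⁴

Break the section into simple shapes (no overlaps), measuring from the bottom-left corner of the bounding box.
Flange: 130 × 28, A = 3 640 mm², y = 14 mm, Ī = 237 813 mm⁴.
Web: 20 × 90, A = 1 800 mm², y = 73 mm, Ī = 1 215 000 mm⁴.
Hole (subtracted): ⌀18, A = 254.469 mm², y = 14 mm, Ī = 5 153 mm⁴.
Centroid: ȳ = ΣA·y / ΣA = 34.4801 mm.
Transfer each piece to the horizontal centroidal axis using Ī + A·d² with d = y − 34.4801:
  flange: d = -20.4801 mm → contributes +1 764 549 mm⁴
  web: d = 38.5199 mm → contributes +3 885 814 mm⁴
  hole: d = -20.4801 mm → contributes −111 886 mm⁴
Total I = 5 538 478 mm⁴.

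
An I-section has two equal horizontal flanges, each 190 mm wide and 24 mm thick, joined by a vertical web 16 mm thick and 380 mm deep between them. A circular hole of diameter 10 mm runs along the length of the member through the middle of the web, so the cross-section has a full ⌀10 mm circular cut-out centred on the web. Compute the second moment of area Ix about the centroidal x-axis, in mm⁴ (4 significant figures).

Ix ≈ 4.457 × 10⁸ mm⁴

Treat the section as a set of non-overlapping primitives; coordinates are from the bounding-box lower-left.
Bottom flange: 190 × 24, A = 4 560 mm², y = 12 mm, Ī = 218 880 mm⁴.
Web: 16 × 380, A = 6 080 mm², y = 214 mm, Ī = 73 162 667 mm⁴.
Top flange: 190 × 24, A = 4 560 mm², y = 416 mm, Ī = 218 880 mm⁴.
Hole (subtracted): ⌀10, A = 78.5398 mm², y = 214 mm, Ī = 490.874 mm⁴.
By symmetry the centroid is at mid-height, ȳ = 214 mm.
Transfer each piece to the centroidal x-axis using Ī + A·d² with d = y − 214:
  bottom flange: d = -202 mm → contributes +186 285 120 mm⁴
  web: d = 0 mm → contributes +73 162 667 mm⁴
  top flange: d = 202 mm → contributes +186 285 120 mm⁴
  hole: d = 0 mm → contributes −490.874 mm⁴
Total I = 445 732 416 mm⁴.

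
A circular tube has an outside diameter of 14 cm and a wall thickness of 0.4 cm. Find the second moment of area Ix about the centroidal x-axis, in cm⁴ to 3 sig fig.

Split into non-overlapping primitives; take the origin at the lower-left of the bounding box.
Outer circle: ⌀14, A = 153.94 cm², y = 7 cm, Ī = 1885.7 cm⁴.
Bore (subtracted): ⌀13.2, A = 136.85 cm², y = 7 cm, Ī = 1490.3 cm⁴.
By symmetry the centroid is at mid-height, ȳ = 7 cm.
All pieces are centred on the centroidal x-axis, so I = ΣĪ (holes subtracted) = 395.47 cm⁴.

Ix ≈ 395 cm⁴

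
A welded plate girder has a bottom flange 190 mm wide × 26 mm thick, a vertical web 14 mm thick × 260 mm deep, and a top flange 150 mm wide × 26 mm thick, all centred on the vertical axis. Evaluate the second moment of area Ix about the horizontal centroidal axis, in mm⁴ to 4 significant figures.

Split into non-overlapping primitives; take the origin at the lower-left of the bounding box.
Bottom plate: 190 × 26, A = 4 940 mm², y = 13 mm, Ī = 278 287 mm⁴.
Web plate: 14 × 260, A = 3 640 mm², y = 156 mm, Ī = 20 505 333 mm⁴.
Top plate: 150 × 26, A = 3 900 mm², y = 299 mm, Ī = 219 700 mm⁴.
Centroid: ȳ = ΣA·y / ΣA = 144.083 mm.
Transfer each piece to the horizontal centroidal axis using Ī + A·d² with d = y − 144.083:
  bottom plate: d = -131.083 mm → contributes +85 161 518 mm⁴
  web plate: d = 11.9167 mm → contributes +21 022 239 mm⁴
  top plate: d = 154.917 mm → contributes +93 816 477 mm⁴
Total I = 200 000 233 mm⁴.

Ix ≈ 2.000 × 10⁸ mm⁴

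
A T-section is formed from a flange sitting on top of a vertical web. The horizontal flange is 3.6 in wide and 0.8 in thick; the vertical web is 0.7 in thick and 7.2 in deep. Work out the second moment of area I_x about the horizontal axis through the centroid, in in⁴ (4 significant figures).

I_x ≈ 51.25 in⁴

Break the section into simple shapes (no overlaps), measuring from the bottom-left corner of the bounding box.
Flange: 3.6 × 0.8, A = 2.88 in², y = 7.6 in, Ī = 0.1536 in⁴.
Web: 0.7 × 7.2, A = 5.04 in², y = 3.6 in, Ī = 21.7728 in⁴.
Centroid: ȳ = ΣA·y / ΣA = 5.05455 in.
Transfer each piece to the horizontal axis through the centroid using Ī + A·d² with d = y − 5.05455:
  flange: d = 2.54545 in → contributes +18.8141 in⁴
  web: d = -1.45455 in → contributes +32.4359 in⁴
Total I = 51.25 in⁴.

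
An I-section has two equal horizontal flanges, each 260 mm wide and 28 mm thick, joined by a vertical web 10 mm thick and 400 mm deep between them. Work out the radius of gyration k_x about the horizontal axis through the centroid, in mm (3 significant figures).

k_x ≈ 197 mm

Split into non-overlapping primitives; take the origin at the lower-left of the bounding box.
Bottom flange: 260 × 28, A = 7 280 mm², y = 14 mm, Ī = 475 627 mm⁴.
Web: 10 × 400, A = 4 000 mm², y = 228 mm, Ī = 53 333 333 mm⁴.
Top flange: 260 × 28, A = 7 280 mm², y = 442 mm, Ī = 475 627 mm⁴.
By symmetry the centroid is at mid-height, ȳ = 228 mm.
Transfer each piece to the horizontal axis through the centroid using Ī + A·d² with d = y − 228:
  bottom flange: d = -214 mm → contributes +333 870 507 mm⁴
  web: d = 0 mm → contributes +53 333 333 mm⁴
  top flange: d = 214 mm → contributes +333 870 507 mm⁴
Total I = 721 074 347 mm⁴.
Radius of gyration: k = √(I/A) = √(721 074 347 / 18 560) = 197.11 mm.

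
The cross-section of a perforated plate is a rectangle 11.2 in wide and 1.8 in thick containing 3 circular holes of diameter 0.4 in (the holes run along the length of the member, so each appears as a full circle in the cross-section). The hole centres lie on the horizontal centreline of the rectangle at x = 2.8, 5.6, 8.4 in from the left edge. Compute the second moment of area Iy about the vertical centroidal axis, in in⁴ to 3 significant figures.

Break the section into simple shapes (no overlaps), measuring from the bottom-left corner of the bounding box.
Plate: 11.2 × 1.8, A = 20.16 in², x = 5.6 in, Ī = 210.74 in⁴.
Hole 1 (subtracted): ⌀0.4, A = 0.12566 in², x = 2.8 in, Ī = 0.0012566 in⁴.
Hole 2 (subtracted): ⌀0.4, A = 0.12566 in², x = 5.6 in, Ī = 0.0012566 in⁴.
Hole 3 (subtracted): ⌀0.4, A = 0.12566 in², x = 8.4 in, Ī = 0.0012566 in⁴.
By symmetry the centroid is at mid-width, x̄ = 5.6 in.
Transfer each piece to the vertical centroidal axis using Ī + A·d² with d = x − 5.6:
  plate: d = 0 in → contributes +210.74 in⁴
  hole 1: d = -2.8 in → contributes −0.98646 in⁴
  hole 2: d = 0 in → contributes −0.0012566 in⁴
  hole 3: d = 2.8 in → contributes −0.98646 in⁴
Total I = 208.77 in⁴.

Iy ≈ 209 in⁴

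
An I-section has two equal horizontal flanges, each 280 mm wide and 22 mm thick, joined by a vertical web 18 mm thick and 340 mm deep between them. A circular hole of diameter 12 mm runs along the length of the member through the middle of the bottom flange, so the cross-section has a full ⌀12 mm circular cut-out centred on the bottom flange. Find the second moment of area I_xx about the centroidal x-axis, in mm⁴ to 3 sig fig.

Break the section into simple shapes (no overlaps), measuring from the bottom-left corner of the bounding box.
Bottom flange: 280 × 22, A = 6 160 mm², y = 11 mm, Ī = 248 453 mm⁴.
Web: 18 × 340, A = 6 120 mm², y = 192 mm, Ī = 58 956 000 mm⁴.
Top flange: 280 × 22, A = 6 160 mm², y = 373 mm, Ī = 248 453 mm⁴.
Hole (subtracted): ⌀12, A = 113.1 mm², y = 11 mm, Ī = 1017.9 mm⁴.
Centroid: ȳ = ΣA·y / ΣA = 193.12 mm.
Transfer each piece to the centroidal x-axis using Ī + A·d² with d = y − 193.12:
  bottom flange: d = -182.12 mm → contributes +204 554 655 mm⁴
  web: d = -1.117 mm → contributes +58 963 635 mm⁴
  top flange: d = 179.88 mm → contributes +199 573 143 mm⁴
  hole: d = -182.12 mm → contributes −3 752 071 mm⁴
Total I = 459 339 362 mm⁴.

I_xx ≈ 4.59 × 10⁸ mm⁴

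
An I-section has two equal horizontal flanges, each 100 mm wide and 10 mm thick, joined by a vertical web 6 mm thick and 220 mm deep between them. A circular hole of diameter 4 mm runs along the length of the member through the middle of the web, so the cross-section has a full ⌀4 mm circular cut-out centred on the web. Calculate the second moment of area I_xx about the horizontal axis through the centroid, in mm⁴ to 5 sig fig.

Treat the section as a set of non-overlapping primitives; coordinates are from the bounding-box lower-left.
Bottom flange: 100 × 10, A = 1 000 mm², y = 5 mm, Ī = 8333.333 mm⁴.
Web: 6 × 220, A = 1 320 mm², y = 120 mm, Ī = 5 324 000 mm⁴.
Top flange: 100 × 10, A = 1 000 mm², y = 235 mm, Ī = 8333.333 mm⁴.
Hole (subtracted): ⌀4, A = 12.56637 mm², y = 120 mm, Ī = 12.56637 mm⁴.
By symmetry the centroid is at mid-height, ȳ = 120 mm.
Transfer each piece to the horizontal axis through the centroid using Ī + A·d² with d = y − 120:
  bottom flange: d = -115 mm → contributes +13 233 333 mm⁴
  web: d = 0 mm → contributes +5 324 000 mm⁴
  top flange: d = 115 mm → contributes +13 233 333 mm⁴
  hole: d = 0 mm → contributes −12.56637 mm⁴
Total I = 31 790 654 mm⁴.

I_xx ≈ 3.1791 × 10⁷ mm⁴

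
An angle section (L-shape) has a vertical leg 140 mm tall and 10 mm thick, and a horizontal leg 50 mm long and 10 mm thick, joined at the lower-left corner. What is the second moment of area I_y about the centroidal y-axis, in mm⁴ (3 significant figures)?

I_y ≈ 2.59 × 10⁵ mm⁴

Decompose the section into non-overlapping parts with the origin at the bottom-left of its bounding rectangle.
Vertical leg: 10 × 140, A = 1 400 mm², x = 5 mm, Ī = 11 667 mm⁴.
Horizontal leg (remainder): 40 × 10, A = 400 mm², x = 30 mm, Ī = 53 333 mm⁴.
Centroid: x̄ = ΣA·x / ΣA = 10.556 mm.
Transfer each piece to the centroidal y-axis using Ī + A·d² with d = x − 10.556:
  vertical leg: d = -5.5556 mm → contributes +54 877 mm⁴
  horizontal leg (remainder): d = 19.444 mm → contributes +204 568 mm⁴
Total I = 259 444 mm⁴.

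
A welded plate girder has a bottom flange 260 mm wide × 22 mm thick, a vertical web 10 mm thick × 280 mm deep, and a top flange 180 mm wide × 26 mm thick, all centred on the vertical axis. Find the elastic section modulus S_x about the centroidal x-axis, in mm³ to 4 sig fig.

Break the section into simple shapes (no overlaps), measuring from the bottom-left corner of the bounding box.
Bottom plate: 260 × 22, A = 5 720 mm², y = 11 mm, Ī = 230 707 mm⁴.
Web plate: 10 × 280, A = 2 800 mm², y = 162 mm, Ī = 18 293 333 mm⁴.
Top plate: 180 × 26, A = 4 680 mm², y = 315 mm, Ī = 263 640 mm⁴.
Centroid: ȳ = ΣA·y / ΣA = 150.812 mm.
Transfer each piece to the centroidal x-axis using Ī + A·d² with d = y − 150.812:
  bottom plate: d = -139.812 mm → contributes +112 042 002 mm⁴
  web plate: d = 11.1879 mm → contributes +18 643 806 mm⁴
  top plate: d = 164.188 mm → contributes +126 425 487 mm⁴
Total I = 257 111 294 mm⁴.
Extreme fibre distance c = 177.188 mm; S = I/c = 1 451 066 mm³.

S_x ≈ 1.451 × 10⁶ mm³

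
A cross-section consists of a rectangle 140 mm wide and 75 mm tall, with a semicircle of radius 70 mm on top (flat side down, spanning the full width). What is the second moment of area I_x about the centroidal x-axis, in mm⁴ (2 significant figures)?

I_x ≈ 2.8 × 10⁷ mm⁴

Break the section into simple shapes (no overlaps), measuring from the bottom-left corner of the bounding box.
Rectangular body: 140 × 75, A = 10 500 mm², y = 37.5 mm, Ī = 4 921 875 mm⁴.
Semicircular cap: semicircle r = 70, A = 7 697 mm², y = 104.7 mm, Ī = 2 635 265 mm⁴.
Centroid: ȳ = ΣA·y / ΣA = 65.93 mm.
Transfer each piece to the centroidal x-axis using Ī + A·d² with d = y − 65.93:
  rectangular body: d = -28.43 mm → contributes +13 407 428 mm⁴
  semicircular cap: d = 38.78 mm → contributes +14 211 131 mm⁴
Total I = 27 618 560 mm⁴.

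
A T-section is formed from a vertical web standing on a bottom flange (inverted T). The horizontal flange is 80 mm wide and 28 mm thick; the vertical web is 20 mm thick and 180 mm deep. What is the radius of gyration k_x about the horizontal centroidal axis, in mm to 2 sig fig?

Decompose the section into non-overlapping parts with the origin at the bottom-left of its bounding rectangle.
Flange: 80 × 28, A = 2 240 mm², y = 14 mm, Ī = 146 347 mm⁴.
Web: 20 × 180, A = 3 600 mm², y = 118 mm, Ī = 9 720 000 mm⁴.
Centroid: ȳ = ΣA·y / ΣA = 78.11 mm.
Transfer each piece to the horizontal centroidal axis using Ī + A·d² with d = y − 78.11:
  flange: d = -64.11 mm → contributes +9 352 835 mm⁴
  web: d = 39.89 mm → contributes +15 448 482 mm⁴
Total I = 24 801 317 mm⁴.
Radius of gyration: k = √(I/A) = √(24 801 317 / 5 840) = 65.17 mm.

k_x ≈ 65 mm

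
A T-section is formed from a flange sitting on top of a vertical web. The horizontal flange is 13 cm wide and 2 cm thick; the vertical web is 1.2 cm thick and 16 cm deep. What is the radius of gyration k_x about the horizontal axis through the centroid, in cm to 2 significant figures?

Break the section into simple shapes (no overlaps), measuring from the bottom-left corner of the bounding box.
Flange: 13 × 2, A = 26 cm², y = 17 cm, Ī = 8.667 cm⁴.
Web: 1.2 × 16, A = 19.2 cm², y = 8 cm, Ī = 409.6 cm⁴.
Centroid: ȳ = ΣA·y / ΣA = 13.18 cm.
Transfer each piece to the horizontal axis through the centroid using Ī + A·d² with d = y − 13.18:
  flange: d = 3.823 cm → contributes +388.7 cm⁴
  web: d = -5.177 cm → contributes +924.2 cm⁴
Total I = 1 313 cm⁴.
Radius of gyration: k = √(I/A) = √(1 313 / 45.2) = 5.389 cm.

k_x ≈ 5.4 cm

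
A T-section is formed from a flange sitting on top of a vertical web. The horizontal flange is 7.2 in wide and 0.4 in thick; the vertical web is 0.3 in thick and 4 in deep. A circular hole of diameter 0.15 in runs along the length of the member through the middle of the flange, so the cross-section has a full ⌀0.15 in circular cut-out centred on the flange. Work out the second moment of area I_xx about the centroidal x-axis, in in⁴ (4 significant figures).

Treat the section as a set of non-overlapping primitives; coordinates are from the bounding-box lower-left.
Flange: 7.2 × 0.4, A = 2.88 in², y = 4.2 in, Ī = 0.0384 in⁴.
Web: 0.3 × 4, A = 1.2 in², y = 2 in, Ī = 1.6 in⁴.
Hole (subtracted): ⌀0.15, A = 0.0176715 in², y = 4.2 in, Ī = 0.0000248505 in⁴.
Centroid: ȳ = ΣA·y / ΣA = 3.55013 in.
Transfer each piece to the centroidal x-axis using Ī + A·d² with d = y − 3.55013:
  flange: d = 0.649874 in → contributes +1.25473 in⁴
  web: d = -1.55013 in → contributes +4.48347 in⁴
  hole: d = 0.649874 in → contributes −0.00748814 in⁴
Total I = 5.73071 in⁴.

I_xx ≈ 5.731 in⁴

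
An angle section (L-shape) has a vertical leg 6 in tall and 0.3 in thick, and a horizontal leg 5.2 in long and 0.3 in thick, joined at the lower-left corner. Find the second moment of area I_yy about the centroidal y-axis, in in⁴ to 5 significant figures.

Treat the section as a set of non-overlapping primitives; coordinates are from the bounding-box lower-left.
Vertical leg: 0.3 × 6, A = 1.8 in², x = 0.15 in, Ī = 0.0135 in⁴.
Horizontal leg (remainder): 4.9 × 0.3, A = 1.47 in², x = 2.75 in, Ī = 2.941225 in⁴.
Centroid: x̄ = ΣA·x / ΣA = 1.318807 in.
Transfer each piece to the centroidal y-axis using Ī + A·d² with d = x − 1.318807:
  vertical leg: d = -1.168807 in → contributes +2.472499 in⁴
  horizontal leg (remainder): d = 1.431193 in → contributes +5.952244 in⁴
Total I = 8.424743 in⁴.

I_yy ≈ 8.4247 in⁴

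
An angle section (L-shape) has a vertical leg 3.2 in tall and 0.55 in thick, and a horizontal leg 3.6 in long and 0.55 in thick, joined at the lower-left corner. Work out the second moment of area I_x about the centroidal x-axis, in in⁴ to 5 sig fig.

I_x ≈ 3.0520 in⁴

Split into non-overlapping primitives; take the origin at the lower-left of the bounding box.
Vertical leg: 0.55 × 3.2, A = 1.76 in², y = 1.6 in, Ī = 1.501867 in⁴.
Horizontal leg (remainder): 3.05 × 0.55, A = 1.6775 in², y = 0.275 in, Ī = 0.04228698 in⁴.
Centroid: ȳ = ΣA·y / ΣA = 0.9534 in.
Transfer each piece to the centroidal x-axis using Ī + A·d² with d = y − 0.9534:
  vertical leg: d = 0.6466 in → contributes +2.237708 in⁴
  horizontal leg (remainder): d = -0.6784 in → contributes +0.814317 in⁴
Total I = 3.052025 in⁴.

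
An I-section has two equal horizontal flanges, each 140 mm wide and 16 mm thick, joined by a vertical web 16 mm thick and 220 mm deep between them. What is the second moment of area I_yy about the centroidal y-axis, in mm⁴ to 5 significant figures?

I_yy ≈ 7.3924 × 10⁶ mm⁴

Break the section into simple shapes (no overlaps), measuring from the bottom-left corner of the bounding box.
Bottom flange: 140 × 16, A = 2 240 mm², x = 70 mm, Ī = 3 658 667 mm⁴.
Web: 16 × 220, A = 3 520 mm², x = 70 mm, Ī = 75093.33 mm⁴.
Top flange: 140 × 16, A = 2 240 mm², x = 70 mm, Ī = 3 658 667 mm⁴.
By symmetry the centroid is at mid-width, x̄ = 70 mm.
All pieces are centred on the centroidal y-axis, so I = ΣĪ = 7 392 427 mm⁴.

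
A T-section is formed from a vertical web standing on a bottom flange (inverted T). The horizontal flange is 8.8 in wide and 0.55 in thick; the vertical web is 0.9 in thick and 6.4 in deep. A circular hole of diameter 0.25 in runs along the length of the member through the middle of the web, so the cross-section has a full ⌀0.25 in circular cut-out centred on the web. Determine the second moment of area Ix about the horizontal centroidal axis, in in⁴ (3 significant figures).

Decompose the section into non-overlapping parts with the origin at the bottom-left of its bounding rectangle.
Flange: 8.8 × 0.55, A = 4.84 in², y = 0.275 in, Ī = 0.12201 in⁴.
Web: 0.9 × 6.4, A = 5.76 in², y = 3.75 in, Ī = 19.661 in⁴.
Hole (subtracted): ⌀0.25, A = 0.049087 in², y = 3.75 in, Ī = 0.00019175 in⁴.
Centroid: ȳ = ΣA·y / ΣA = 2.1559 in.
Transfer each piece to the horizontal centroidal axis using Ī + A·d² with d = y − 2.1559:
  flange: d = -1.8809 in → contributes +17.245 in⁴
  web: d = 1.5941 in → contributes +34.297 in⁴
  hole: d = 1.5941 in → contributes −0.12493 in⁴
Total I = 51.418 in⁴.

Ix ≈ 51.4 in⁴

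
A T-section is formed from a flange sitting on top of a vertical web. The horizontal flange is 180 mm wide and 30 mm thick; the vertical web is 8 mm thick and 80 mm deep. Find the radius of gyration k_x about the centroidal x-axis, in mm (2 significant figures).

k_x ≈ 20 mm

Split into non-overlapping primitives; take the origin at the lower-left of the bounding box.
Flange: 180 × 30, A = 5 400 mm², y = 95 mm, Ī = 405 000 mm⁴.
Web: 8 × 80, A = 640 mm², y = 40 mm, Ī = 341 333 mm⁴.
Centroid: ȳ = ΣA·y / ΣA = 89.17 mm.
Transfer each piece to the centroidal x-axis using Ī + A·d² with d = y − 89.17:
  flange: d = 5.828 mm → contributes +588 402 mm⁴
  web: d = -49.17 mm → contributes +1 888 792 mm⁴
Total I = 2 477 194 mm⁴.
Radius of gyration: k = √(I/A) = √(2 477 194 / 6 040) = 20.25 mm.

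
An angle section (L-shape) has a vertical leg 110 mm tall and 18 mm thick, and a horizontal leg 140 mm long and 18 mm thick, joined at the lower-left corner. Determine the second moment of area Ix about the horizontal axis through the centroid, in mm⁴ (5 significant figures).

Ix ≈ 4.2590 × 10⁶ mm⁴

Decompose the section into non-overlapping parts with the origin at the bottom-left of its bounding rectangle.
Vertical leg: 18 × 110, A = 1 980 mm², y = 55 mm, Ī = 1 996 500 mm⁴.
Horizontal leg (remainder): 122 × 18, A = 2 196 mm², y = 9 mm, Ī = 59 292 mm⁴.
Centroid: ȳ = ΣA·y / ΣA = 30.81034 mm.
Transfer each piece to the horizontal axis through the centroid using Ī + A·d² with d = y − 30.81034:
  vertical leg: d = 24.18966 mm → contributes +3 155 076 mm⁴
  horizontal leg (remainder): d = -21.81034 mm → contributes +1 103 910 mm⁴
Total I = 4 258 986 mm⁴.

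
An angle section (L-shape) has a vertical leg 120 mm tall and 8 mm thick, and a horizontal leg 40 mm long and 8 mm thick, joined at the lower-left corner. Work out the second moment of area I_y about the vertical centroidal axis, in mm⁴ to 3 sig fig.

I_y ≈ 1.08 × 10⁵ mm⁴

Treat the section as a set of non-overlapping primitives; coordinates are from the bounding-box lower-left.
Vertical leg: 8 × 120, A = 960 mm², x = 4 mm, Ī = 5 120 mm⁴.
Horizontal leg (remainder): 32 × 8, A = 256 mm², x = 24 mm, Ī = 21 845 mm⁴.
Centroid: x̄ = ΣA·x / ΣA = 8.2105 mm.
Transfer each piece to the vertical centroidal axis using Ī + A·d² with d = x − 8.2105:
  vertical leg: d = -4.2105 mm → contributes +22 139 mm⁴
  horizontal leg (remainder): d = 15.789 mm → contributes +85 668 mm⁴
Total I = 107 807 mm⁴.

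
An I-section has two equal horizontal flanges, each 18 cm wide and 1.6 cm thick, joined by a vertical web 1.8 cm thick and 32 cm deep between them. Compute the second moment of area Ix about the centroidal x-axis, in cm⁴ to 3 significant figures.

Ix ≈ 2.12 × 10⁴ cm⁴

Treat the section as a set of non-overlapping primitives; coordinates are from the bounding-box lower-left.
Bottom flange: 18 × 1.6, A = 28.8 cm², y = 0.8 cm, Ī = 6.144 cm⁴.
Web: 1.8 × 32, A = 57.6 cm², y = 17.6 cm, Ī = 4915.2 cm⁴.
Top flange: 18 × 1.6, A = 28.8 cm², y = 34.4 cm, Ī = 6.144 cm⁴.
By symmetry the centroid is at mid-height, ȳ = 17.6 cm.
Transfer each piece to the centroidal x-axis using Ī + A·d² with d = y − 17.6:
  bottom flange: d = -16.8 cm → contributes +8134.7 cm⁴
  web: d = 0 cm → contributes +4915.2 cm⁴
  top flange: d = 16.8 cm → contributes +8134.7 cm⁴
Total I = 21 185 cm⁴.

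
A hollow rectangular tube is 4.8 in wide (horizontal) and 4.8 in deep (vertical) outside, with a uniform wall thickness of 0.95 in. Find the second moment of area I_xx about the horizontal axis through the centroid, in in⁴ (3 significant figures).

Split into non-overlapping primitives; take the origin at the lower-left of the bounding box.
Outer rectangle: 4.8 × 4.8, A = 23.04 in², y = 2.4 in, Ī = 44.237 in⁴.
Inner void (subtracted): 2.9 × 2.9, A = 8.41 in², y = 2.4 in, Ī = 5.894 in⁴.
By symmetry the centroid is at mid-height, ȳ = 2.4 in.
All pieces are centred on the horizontal axis through the centroid, so I = ΣĪ (holes subtracted) = 38.343 in⁴.

I_xx ≈ 38.3 in⁴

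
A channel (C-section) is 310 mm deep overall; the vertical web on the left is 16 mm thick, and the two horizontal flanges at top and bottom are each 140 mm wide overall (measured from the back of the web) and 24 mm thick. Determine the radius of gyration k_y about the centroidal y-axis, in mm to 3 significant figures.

k_y ≈ 43.9 mm

Break the section into simple shapes (no overlaps), measuring from the bottom-left corner of the bounding box.
Web: 16 × 310, A = 4 960 mm², x = 8 mm, Ī = 105 813 mm⁴.
Top flange (beyond web): 124 × 24, A = 2 976 mm², x = 78 mm, Ī = 3 813 248 mm⁴.
Bottom flange (beyond web): 124 × 24, A = 2 976 mm², x = 78 mm, Ī = 3 813 248 mm⁴.
Centroid: x̄ = ΣA·x / ΣA = 46.182 mm.
Transfer each piece to the centroidal y-axis using Ī + A·d² with d = x − 46.182:
  web: d = -38.182 mm → contributes +7 336 755 mm⁴
  top flange (beyond web): d = 31.818 mm → contributes +6 826 141 mm⁴
  bottom flange (beyond web): d = 31.818 mm → contributes +6 826 141 mm⁴
Total I = 20 989 037 mm⁴.
Radius of gyration: k = √(I/A) = √(20 989 037 / 10 912) = 43.858 mm.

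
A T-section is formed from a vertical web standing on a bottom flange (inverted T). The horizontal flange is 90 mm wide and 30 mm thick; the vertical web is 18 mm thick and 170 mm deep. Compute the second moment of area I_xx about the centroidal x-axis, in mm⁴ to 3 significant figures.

Treat the section as a set of non-overlapping primitives; coordinates are from the bounding-box lower-left.
Flange: 90 × 30, A = 2 700 mm², y = 15 mm, Ī = 202 500 mm⁴.
Web: 18 × 170, A = 3 060 mm², y = 115 mm, Ī = 7 369 500 mm⁴.
Centroid: ȳ = ΣA·y / ΣA = 68.125 mm.
Transfer each piece to the centroidal x-axis using Ī + A·d² with d = y − 68.125:
  flange: d = -53.125 mm → contributes +7 822 617 mm⁴
  web: d = 46.875 mm → contributes +14 093 133 mm⁴
Total I = 21 915 750 mm⁴.

I_xx ≈ 2.19 × 10⁷ mm⁴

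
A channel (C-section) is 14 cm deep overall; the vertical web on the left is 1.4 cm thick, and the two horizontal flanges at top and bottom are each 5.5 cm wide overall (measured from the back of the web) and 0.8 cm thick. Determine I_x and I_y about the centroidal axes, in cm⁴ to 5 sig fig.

Break the section into simple shapes (no overlaps), measuring from the bottom-left corner of the bounding box.
Web: 1.4 × 14, A = 19.6 cm², y = 7 cm, Ī = 320.1333 cm⁴.
Top flange (beyond web): 4.1 × 0.8, A = 3.28 cm², y = 13.6 cm, Ī = 0.1749333 cm⁴.
Bottom flange (beyond web): 4.1 × 0.8, A = 3.28 cm², y = 0.4 cm, Ī = 0.1749333 cm⁴.
By symmetry the centroid is at mid-height, ȳ = 7 cm.
Transfer each piece to the centroidal x-axis using Ī + A·d² with d = y − 7:
  web: d = 0 cm → contributes +320.1333 cm⁴
  top flange (beyond web): d = 6.6 cm → contributes +143.0517 cm⁴
  bottom flange (beyond web): d = -6.6 cm → contributes +143.0517 cm⁴
Total I = 606.2368 cm⁴.
For the y-axis: x̄ = 1.389602 cm.
Repeating about the centroidal y-axis gives I_y = 49.56037 cm⁴.

I_x ≈ 606.24 cm⁴, I_y ≈ 49.560 cm⁴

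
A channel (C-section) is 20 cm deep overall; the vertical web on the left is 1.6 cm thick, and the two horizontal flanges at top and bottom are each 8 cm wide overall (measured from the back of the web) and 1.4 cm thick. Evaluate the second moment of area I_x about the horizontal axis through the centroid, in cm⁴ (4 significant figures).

I_x ≈ 2619 cm⁴

Decompose the section into non-overlapping parts with the origin at the bottom-left of its bounding rectangle.
Web: 1.6 × 20, A = 32 cm², y = 10 cm, Ī = 1066.67 cm⁴.
Top flange (beyond web): 6.4 × 1.4, A = 8.96 cm², y = 19.3 cm, Ī = 1.46347 cm⁴.
Bottom flange (beyond web): 6.4 × 1.4, A = 8.96 cm², y = 0.7 cm, Ī = 1.46347 cm⁴.
By symmetry the centroid is at mid-height, ȳ = 10 cm.
Transfer each piece to the horizontal axis through the centroid using Ī + A·d² with d = y − 10:
  web: d = 0 cm → contributes +1066.67 cm⁴
  top flange (beyond web): d = 9.3 cm → contributes +776.414 cm⁴
  bottom flange (beyond web): d = -9.3 cm → contributes +776.414 cm⁴
Total I = 2619.49 cm⁴.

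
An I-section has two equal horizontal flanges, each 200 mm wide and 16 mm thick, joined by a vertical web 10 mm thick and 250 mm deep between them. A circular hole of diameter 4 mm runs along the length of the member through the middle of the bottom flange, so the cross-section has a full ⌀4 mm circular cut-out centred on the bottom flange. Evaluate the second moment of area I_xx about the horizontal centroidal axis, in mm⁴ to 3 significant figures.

Break the section into simple shapes (no overlaps), measuring from the bottom-left corner of the bounding box.
Bottom flange: 200 × 16, A = 3 200 mm², y = 8 mm, Ī = 68 267 mm⁴.
Web: 10 × 250, A = 2 500 mm², y = 141 mm, Ī = 13 020 833 mm⁴.
Top flange: 200 × 16, A = 3 200 mm², y = 274 mm, Ī = 68 267 mm⁴.
Hole (subtracted): ⌀4, A = 12.566 mm², y = 8 mm, Ī = 12.566 mm⁴.
Centroid: ȳ = ΣA·y / ΣA = 141.19 mm.
Transfer each piece to the horizontal centroidal axis using Ī + A·d² with d = y − 141.19:
  bottom flange: d = -133.19 mm → contributes +56 833 252 mm⁴
  web: d = -0.18806 mm → contributes +13 020 922 mm⁴
  top flange: d = 132.81 mm → contributes +56 513 107 mm⁴
  hole: d = -133.19 mm → contributes −222 928 mm⁴
Total I = 126 144 353 mm⁴.

I_xx ≈ 1.26 × 10⁸ mm⁴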